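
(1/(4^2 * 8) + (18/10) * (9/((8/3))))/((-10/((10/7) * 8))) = -3893/560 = -6.95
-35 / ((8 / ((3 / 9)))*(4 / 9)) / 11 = -105 / 352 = -0.30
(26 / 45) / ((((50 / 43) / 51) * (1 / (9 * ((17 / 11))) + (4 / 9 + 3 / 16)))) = 36.00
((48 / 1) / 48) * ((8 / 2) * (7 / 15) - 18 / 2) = -107 / 15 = -7.13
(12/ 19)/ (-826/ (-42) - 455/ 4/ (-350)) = 1440/ 45581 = 0.03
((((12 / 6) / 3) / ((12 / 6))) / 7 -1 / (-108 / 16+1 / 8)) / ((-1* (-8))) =221 / 8904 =0.02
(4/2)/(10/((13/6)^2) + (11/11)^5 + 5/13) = 169/297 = 0.57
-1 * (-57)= 57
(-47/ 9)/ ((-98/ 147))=47/ 6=7.83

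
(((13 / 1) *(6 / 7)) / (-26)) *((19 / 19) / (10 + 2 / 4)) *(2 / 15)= -0.01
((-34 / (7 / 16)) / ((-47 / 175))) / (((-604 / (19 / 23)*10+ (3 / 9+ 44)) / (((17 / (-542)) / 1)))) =6589200 / 5276085721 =0.00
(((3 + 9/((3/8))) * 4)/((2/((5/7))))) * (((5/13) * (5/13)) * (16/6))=18000/1183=15.22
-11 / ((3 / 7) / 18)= -462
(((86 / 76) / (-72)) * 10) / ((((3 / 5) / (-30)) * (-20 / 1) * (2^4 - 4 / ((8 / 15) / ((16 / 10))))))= -1075 / 10944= -0.10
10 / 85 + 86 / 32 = 763 / 272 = 2.81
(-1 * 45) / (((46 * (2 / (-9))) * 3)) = 135 / 92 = 1.47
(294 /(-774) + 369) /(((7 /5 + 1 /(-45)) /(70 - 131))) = -21755040 /1333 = -16320.36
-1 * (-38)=38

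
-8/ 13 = -0.62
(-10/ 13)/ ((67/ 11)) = -110/ 871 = -0.13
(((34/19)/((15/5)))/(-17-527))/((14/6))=-1/2128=-0.00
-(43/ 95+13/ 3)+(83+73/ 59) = 1335974/ 16815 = 79.45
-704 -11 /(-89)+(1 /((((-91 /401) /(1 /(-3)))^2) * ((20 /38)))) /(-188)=-8777746019891 /12470192280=-703.90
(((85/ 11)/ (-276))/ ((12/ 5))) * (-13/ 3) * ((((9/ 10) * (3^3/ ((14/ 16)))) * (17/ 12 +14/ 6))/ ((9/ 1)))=16575/ 28336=0.58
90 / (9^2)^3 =10 / 59049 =0.00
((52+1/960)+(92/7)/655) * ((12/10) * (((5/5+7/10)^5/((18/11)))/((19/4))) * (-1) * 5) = -715249316137367/1254456000000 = -570.17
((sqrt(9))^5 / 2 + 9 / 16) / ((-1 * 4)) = -1953 / 64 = -30.52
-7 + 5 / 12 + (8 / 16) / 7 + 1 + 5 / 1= -0.51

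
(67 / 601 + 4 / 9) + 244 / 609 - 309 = -338239990 / 1098027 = -308.04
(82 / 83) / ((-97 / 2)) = -164 / 8051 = -0.02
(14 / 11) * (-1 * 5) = -70 / 11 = -6.36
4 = 4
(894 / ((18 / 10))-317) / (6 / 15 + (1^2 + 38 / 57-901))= -2695 / 13484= -0.20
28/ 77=4/ 11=0.36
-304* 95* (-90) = 2599200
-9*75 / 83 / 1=-675 / 83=-8.13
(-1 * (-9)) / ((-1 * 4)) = -9 / 4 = -2.25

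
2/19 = 0.11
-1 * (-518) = 518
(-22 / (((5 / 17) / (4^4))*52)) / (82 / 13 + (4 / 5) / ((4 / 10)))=-5984 / 135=-44.33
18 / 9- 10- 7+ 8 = -7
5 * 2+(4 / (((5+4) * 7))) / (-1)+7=1067 / 63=16.94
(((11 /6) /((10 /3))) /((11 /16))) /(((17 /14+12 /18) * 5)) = 168 /1975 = 0.09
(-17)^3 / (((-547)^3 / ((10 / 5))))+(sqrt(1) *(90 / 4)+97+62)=59411257901 / 327334646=181.50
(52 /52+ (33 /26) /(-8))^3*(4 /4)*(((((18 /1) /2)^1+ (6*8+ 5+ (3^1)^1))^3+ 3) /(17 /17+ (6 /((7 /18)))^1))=515142053125 /51743744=9955.64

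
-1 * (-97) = 97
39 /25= 1.56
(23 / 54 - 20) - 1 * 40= -3217 / 54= -59.57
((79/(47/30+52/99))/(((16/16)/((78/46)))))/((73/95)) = 15250950/183011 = 83.33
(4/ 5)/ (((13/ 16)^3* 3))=16384/ 32955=0.50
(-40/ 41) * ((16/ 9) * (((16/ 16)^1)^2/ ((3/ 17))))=-10880/ 1107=-9.83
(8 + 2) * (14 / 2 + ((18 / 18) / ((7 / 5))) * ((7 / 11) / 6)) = 2335 / 33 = 70.76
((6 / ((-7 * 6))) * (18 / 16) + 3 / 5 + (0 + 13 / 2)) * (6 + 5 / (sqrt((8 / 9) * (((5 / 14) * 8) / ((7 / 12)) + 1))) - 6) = 5829 * sqrt(2) / 544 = 15.15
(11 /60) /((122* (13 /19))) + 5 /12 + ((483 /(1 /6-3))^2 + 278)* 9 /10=145233048335 /5500248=26404.82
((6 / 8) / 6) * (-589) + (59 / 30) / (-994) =-4391113 / 59640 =-73.63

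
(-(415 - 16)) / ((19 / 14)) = -294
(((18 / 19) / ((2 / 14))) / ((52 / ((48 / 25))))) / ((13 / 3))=4536 / 80275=0.06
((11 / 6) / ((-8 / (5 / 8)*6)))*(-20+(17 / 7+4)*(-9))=1.86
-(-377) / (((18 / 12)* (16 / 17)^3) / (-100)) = -46305025 / 1536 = -30146.50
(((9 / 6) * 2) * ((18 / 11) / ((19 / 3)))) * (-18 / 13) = -2916 / 2717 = -1.07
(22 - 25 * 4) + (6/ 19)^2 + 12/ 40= -280137/ 3610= -77.60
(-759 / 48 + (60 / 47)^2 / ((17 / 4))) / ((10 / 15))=-27811527 / 1201696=-23.14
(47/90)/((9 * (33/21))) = 329/8910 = 0.04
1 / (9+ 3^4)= 1 / 90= 0.01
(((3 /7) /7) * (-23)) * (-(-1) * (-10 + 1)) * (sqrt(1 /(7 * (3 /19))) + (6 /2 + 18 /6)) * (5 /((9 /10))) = 1150 * sqrt(399) /343 + 20700 /49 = 489.42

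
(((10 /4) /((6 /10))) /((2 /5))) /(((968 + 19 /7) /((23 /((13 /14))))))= 28175 /106002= 0.27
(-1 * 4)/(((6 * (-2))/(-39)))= -13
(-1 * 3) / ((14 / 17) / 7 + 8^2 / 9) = -459 / 1106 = -0.42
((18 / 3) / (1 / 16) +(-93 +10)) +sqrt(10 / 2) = 15.24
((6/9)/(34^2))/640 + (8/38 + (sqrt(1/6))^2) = 0.38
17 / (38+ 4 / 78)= 663 / 1484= 0.45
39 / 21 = 13 / 7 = 1.86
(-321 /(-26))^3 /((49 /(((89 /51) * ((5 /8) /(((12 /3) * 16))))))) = 4906297215 /7496093696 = 0.65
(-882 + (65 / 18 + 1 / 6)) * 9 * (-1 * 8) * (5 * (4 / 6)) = 632320 / 3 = 210773.33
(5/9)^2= 25/81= 0.31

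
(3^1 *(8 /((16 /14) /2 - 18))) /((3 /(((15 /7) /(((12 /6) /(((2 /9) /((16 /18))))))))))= -15 /122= -0.12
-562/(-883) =0.64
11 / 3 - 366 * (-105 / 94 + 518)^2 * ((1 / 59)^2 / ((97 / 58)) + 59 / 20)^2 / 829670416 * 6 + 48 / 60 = -423263800890124129490146687 / 250746039150237767904787200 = -1.69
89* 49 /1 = 4361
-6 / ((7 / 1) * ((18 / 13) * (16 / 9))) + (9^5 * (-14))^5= -386102767332382926702770400000.00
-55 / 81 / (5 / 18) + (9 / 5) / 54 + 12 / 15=-29 / 18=-1.61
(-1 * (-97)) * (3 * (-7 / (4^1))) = -2037 / 4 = -509.25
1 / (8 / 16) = 2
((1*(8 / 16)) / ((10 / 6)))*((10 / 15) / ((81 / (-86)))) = -86 / 405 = -0.21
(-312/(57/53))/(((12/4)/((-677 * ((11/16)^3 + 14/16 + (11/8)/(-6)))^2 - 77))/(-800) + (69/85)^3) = -220736409422007343657000/407013537133469706111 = -542.33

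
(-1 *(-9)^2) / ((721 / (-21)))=243 / 103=2.36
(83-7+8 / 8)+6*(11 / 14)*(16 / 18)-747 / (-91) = 24406 / 273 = 89.40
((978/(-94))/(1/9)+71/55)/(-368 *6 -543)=238718/7111335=0.03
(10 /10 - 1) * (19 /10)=0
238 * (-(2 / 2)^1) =-238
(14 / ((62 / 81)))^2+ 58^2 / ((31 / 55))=6057109 / 961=6302.92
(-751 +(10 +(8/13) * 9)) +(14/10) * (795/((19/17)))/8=-1207299/1976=-610.98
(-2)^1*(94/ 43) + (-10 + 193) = 7681/ 43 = 178.63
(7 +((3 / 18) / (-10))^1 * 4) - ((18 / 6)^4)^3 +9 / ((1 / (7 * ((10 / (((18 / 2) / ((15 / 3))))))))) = -531084.07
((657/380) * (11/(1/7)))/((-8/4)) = -50589/760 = -66.56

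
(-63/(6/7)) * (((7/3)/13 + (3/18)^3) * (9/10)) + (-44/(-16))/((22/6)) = -23773/2080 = -11.43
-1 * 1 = -1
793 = 793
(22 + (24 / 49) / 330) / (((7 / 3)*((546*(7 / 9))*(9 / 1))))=29647 / 12017005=0.00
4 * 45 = 180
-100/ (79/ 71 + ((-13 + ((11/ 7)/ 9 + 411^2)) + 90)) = -111825/ 188983453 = -0.00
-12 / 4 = -3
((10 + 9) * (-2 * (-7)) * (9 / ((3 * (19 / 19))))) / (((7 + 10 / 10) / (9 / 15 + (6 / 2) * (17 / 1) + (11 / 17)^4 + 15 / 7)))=5378.34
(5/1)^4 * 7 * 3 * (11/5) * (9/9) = 28875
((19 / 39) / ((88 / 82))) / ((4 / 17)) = 13243 / 6864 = 1.93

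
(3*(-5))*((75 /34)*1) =-1125 /34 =-33.09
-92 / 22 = -46 / 11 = -4.18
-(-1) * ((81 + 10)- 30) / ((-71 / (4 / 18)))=-122 / 639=-0.19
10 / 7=1.43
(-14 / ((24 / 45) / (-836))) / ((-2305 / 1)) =-4389 / 461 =-9.52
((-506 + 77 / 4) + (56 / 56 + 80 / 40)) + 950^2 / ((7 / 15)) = 54136455 / 28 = 1933444.82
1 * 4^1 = 4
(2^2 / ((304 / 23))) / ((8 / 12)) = 69 / 152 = 0.45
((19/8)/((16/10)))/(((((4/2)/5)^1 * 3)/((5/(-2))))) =-2375/768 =-3.09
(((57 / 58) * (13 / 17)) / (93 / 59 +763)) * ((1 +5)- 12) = -10089 / 1710710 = -0.01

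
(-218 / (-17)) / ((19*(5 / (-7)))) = -1526 / 1615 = -0.94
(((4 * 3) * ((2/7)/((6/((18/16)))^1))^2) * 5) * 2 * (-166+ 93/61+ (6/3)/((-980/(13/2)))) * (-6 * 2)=796483773/1171688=679.77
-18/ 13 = -1.38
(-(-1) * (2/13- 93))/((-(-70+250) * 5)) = 1207/11700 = 0.10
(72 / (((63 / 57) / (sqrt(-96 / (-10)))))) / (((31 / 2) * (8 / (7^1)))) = 456 * sqrt(15) / 155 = 11.39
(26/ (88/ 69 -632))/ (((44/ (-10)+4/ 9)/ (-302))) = -1219023/ 387328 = -3.15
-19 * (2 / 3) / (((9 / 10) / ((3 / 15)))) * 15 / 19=-20 / 9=-2.22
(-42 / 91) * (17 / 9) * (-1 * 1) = 0.87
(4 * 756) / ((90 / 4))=672 / 5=134.40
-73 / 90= -0.81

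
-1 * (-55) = 55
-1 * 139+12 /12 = -138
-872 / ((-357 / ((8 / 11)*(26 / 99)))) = 181376 / 388773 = 0.47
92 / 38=46 / 19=2.42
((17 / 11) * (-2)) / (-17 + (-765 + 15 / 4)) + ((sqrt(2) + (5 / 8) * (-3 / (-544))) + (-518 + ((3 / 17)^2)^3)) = -109604608275989635 / 211594950468352 + sqrt(2) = -516.58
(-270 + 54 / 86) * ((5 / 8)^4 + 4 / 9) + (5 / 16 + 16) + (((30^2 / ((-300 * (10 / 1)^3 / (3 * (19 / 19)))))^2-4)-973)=-3086399011463 / 2752000000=-1121.51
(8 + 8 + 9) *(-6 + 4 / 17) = -2450 / 17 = -144.12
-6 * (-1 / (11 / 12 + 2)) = 2.06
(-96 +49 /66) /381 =-6287 /25146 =-0.25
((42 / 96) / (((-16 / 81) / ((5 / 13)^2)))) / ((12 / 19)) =-89775 / 173056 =-0.52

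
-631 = -631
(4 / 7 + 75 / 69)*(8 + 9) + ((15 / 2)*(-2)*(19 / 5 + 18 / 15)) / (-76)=357039 / 12236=29.18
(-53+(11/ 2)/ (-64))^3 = -313738909875/ 2097152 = -149602.37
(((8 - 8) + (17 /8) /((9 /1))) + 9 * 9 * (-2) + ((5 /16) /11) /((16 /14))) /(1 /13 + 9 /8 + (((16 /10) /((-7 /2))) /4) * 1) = -932548435 /6271056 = -148.71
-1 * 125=-125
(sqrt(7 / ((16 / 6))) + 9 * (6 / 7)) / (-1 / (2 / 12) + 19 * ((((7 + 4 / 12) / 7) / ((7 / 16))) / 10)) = -2835 / 533 - 735 * sqrt(42) / 4264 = -6.44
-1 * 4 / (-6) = 2 / 3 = 0.67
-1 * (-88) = 88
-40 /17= -2.35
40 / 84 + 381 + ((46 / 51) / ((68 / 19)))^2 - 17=7672573591 / 21047292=364.54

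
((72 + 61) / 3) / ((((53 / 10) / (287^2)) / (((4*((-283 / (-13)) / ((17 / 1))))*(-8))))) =-992091773120 / 35139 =-28233352.49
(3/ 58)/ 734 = 3/ 42572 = 0.00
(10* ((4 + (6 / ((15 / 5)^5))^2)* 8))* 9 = 2099840 / 729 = 2880.44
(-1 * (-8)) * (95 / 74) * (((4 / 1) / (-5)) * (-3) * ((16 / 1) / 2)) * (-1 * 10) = -72960 / 37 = -1971.89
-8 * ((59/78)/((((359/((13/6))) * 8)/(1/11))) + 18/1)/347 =-20471675/49330908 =-0.41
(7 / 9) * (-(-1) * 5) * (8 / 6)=5.19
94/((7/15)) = 1410/7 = 201.43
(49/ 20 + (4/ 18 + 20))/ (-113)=-4081/ 20340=-0.20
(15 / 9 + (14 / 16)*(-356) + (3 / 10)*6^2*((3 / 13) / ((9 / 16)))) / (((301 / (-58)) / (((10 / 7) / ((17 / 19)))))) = 131255914 / 1396941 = 93.96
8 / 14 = 4 / 7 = 0.57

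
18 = 18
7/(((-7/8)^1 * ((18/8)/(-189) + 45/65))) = -8736/743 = -11.76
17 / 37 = 0.46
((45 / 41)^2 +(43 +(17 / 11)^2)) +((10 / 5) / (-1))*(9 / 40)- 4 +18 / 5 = 186083723 / 4068020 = 45.74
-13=-13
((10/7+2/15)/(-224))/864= -41/5080320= -0.00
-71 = -71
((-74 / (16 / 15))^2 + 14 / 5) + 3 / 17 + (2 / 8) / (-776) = 2541236579 / 527680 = 4815.87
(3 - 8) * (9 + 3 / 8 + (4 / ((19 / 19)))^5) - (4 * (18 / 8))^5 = -513727 / 8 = -64215.88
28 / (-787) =-28 / 787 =-0.04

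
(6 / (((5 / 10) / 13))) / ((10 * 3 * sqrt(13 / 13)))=26 / 5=5.20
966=966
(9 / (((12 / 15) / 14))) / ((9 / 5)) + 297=769 / 2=384.50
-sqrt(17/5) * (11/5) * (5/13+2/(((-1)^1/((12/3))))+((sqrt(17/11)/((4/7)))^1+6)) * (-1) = -231 * sqrt(85)/325+119 * sqrt(55)/100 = 2.27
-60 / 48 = -5 / 4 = -1.25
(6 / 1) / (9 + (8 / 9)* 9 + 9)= 3 / 13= 0.23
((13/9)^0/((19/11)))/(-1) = -11/19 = -0.58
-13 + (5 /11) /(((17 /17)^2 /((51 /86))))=-12043 /946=-12.73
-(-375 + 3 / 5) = 1872 / 5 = 374.40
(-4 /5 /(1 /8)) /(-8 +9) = -32 /5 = -6.40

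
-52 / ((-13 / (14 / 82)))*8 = 224 / 41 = 5.46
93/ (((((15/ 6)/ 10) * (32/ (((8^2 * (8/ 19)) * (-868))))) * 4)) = -1291584/ 19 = -67978.11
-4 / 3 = -1.33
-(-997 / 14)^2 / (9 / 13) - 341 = -13523641 / 1764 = -7666.46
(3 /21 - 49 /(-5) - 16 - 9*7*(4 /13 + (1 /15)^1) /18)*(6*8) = -160904 /455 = -353.64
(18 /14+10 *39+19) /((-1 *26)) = -1436 /91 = -15.78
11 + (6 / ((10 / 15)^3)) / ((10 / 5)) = 21.12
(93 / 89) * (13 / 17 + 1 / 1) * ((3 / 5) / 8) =837 / 6052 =0.14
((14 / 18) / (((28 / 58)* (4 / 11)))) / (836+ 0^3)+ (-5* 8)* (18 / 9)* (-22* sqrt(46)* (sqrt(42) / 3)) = 29 / 5472+ 3520* sqrt(483) / 3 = 25786.66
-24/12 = -2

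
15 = 15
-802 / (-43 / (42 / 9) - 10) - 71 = -7871 / 269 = -29.26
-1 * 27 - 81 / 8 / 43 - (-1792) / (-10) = -355069 / 1720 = -206.44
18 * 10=180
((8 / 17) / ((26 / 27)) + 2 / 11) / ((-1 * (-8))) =815 / 9724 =0.08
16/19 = 0.84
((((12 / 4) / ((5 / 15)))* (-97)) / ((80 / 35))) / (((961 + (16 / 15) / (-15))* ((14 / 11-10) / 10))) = 3601125 / 7907072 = 0.46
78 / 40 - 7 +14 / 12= -233 / 60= -3.88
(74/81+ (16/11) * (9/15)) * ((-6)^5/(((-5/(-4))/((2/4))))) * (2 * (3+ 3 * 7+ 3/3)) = -277806.55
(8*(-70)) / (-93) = 560 / 93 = 6.02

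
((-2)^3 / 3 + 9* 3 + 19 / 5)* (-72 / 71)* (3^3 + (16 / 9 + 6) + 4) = -1178224 / 1065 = -1106.31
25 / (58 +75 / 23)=575 / 1409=0.41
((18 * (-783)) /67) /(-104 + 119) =-4698 /335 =-14.02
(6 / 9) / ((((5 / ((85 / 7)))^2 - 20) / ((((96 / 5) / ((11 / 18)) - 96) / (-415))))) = -684352 / 130810075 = -0.01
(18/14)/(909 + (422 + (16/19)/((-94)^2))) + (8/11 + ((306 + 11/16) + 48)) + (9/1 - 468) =-792117074869/7647079440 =-103.58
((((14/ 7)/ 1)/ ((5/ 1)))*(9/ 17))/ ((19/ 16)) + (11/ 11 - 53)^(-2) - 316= -1379178993/ 4366960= -315.82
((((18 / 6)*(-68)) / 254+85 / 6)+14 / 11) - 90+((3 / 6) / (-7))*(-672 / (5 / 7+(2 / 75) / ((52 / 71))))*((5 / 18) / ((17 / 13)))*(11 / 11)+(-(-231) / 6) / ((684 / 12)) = -282540417948 / 4623764057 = -61.11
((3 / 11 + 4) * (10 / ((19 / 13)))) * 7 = 42770 / 209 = 204.64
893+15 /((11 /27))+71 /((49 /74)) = 558966 /539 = 1037.04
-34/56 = -17/28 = -0.61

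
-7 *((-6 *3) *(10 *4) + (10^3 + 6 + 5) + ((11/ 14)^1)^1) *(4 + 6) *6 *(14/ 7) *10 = -2451000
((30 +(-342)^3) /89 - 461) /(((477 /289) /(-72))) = 92578692344 /4717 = 19626604.27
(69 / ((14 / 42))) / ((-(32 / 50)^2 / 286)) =-18500625 / 128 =-144536.13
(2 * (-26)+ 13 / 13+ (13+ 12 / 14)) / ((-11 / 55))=1300 / 7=185.71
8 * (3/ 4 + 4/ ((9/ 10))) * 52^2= 112366.22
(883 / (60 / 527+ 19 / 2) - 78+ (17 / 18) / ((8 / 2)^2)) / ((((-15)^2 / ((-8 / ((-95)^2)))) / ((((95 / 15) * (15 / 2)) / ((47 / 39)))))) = -105510509 / 48863352600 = -0.00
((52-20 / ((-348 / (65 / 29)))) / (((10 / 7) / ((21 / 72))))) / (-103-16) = -0.09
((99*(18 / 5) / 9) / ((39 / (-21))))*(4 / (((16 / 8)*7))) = -396 / 65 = -6.09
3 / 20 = 0.15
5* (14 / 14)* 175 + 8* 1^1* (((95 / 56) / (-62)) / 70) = 5316481 / 6076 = 875.00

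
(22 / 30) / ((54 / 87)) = 1.18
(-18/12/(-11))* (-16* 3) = -72/11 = -6.55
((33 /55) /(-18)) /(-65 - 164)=1 /6870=0.00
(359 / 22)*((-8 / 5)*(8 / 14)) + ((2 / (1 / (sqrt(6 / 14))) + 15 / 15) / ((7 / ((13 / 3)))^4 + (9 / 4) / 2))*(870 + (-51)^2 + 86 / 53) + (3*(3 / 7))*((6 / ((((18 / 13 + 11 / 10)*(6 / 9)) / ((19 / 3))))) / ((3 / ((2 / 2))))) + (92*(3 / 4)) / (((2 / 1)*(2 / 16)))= 1281.63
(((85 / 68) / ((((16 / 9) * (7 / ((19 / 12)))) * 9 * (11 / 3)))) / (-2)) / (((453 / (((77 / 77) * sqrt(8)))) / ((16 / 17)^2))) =-95 * sqrt(2) / 10080609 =-0.00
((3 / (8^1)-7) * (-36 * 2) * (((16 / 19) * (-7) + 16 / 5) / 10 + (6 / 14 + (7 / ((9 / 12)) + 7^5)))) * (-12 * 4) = -1280226115584 / 3325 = -385030410.70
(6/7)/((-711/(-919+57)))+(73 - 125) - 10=-101134/1659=-60.96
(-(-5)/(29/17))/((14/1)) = 85/406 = 0.21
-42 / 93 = -14 / 31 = -0.45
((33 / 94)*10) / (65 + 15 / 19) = 627 / 11750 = 0.05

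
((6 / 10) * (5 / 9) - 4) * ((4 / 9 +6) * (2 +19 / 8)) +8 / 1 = -10301 / 108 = -95.38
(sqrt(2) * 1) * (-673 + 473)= -200 * sqrt(2)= -282.84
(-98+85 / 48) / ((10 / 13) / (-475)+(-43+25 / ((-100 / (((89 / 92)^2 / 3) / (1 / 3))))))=12070647940 / 5423319081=2.23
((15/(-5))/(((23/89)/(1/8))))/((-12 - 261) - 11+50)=89/14352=0.01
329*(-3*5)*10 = -49350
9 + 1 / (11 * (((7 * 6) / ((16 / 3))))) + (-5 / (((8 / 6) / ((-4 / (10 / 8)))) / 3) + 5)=34658 / 693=50.01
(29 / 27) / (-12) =-29 / 324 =-0.09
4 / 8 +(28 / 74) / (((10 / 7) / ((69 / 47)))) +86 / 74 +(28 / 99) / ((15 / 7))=2.18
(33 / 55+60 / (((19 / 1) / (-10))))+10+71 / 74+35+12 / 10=113749 / 7030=16.18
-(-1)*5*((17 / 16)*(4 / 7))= 85 / 28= 3.04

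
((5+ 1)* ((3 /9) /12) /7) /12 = 1 /504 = 0.00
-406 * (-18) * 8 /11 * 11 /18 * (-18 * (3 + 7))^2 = 105235200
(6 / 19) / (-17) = -6 / 323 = -0.02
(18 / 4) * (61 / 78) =183 / 52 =3.52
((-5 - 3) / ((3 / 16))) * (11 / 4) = -352 / 3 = -117.33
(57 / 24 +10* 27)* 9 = 19611 / 8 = 2451.38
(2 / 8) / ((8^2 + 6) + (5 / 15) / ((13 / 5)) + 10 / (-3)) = 39 / 10420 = 0.00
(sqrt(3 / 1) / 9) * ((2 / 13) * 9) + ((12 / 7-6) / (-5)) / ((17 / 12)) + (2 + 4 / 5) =2 * sqrt(3) / 13 + 2026 / 595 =3.67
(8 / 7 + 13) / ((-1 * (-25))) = 99 / 175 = 0.57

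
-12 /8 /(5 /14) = -21 /5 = -4.20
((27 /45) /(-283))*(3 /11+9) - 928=-928.02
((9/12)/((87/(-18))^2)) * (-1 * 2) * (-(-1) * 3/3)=-54/841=-0.06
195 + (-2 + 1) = 194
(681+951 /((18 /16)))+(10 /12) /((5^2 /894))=23342 /15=1556.13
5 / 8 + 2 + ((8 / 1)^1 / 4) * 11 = 197 / 8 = 24.62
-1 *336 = -336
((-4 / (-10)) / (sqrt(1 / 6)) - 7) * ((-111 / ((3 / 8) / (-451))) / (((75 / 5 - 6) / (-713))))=666278536 / 9 - 190365296 * sqrt(6) / 45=63668774.22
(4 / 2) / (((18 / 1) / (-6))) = -2 / 3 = -0.67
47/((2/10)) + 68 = 303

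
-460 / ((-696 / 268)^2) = -516235 / 7569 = -68.20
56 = 56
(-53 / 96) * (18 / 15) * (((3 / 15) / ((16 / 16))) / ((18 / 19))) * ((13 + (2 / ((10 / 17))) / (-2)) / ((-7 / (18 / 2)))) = 113791 / 56000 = 2.03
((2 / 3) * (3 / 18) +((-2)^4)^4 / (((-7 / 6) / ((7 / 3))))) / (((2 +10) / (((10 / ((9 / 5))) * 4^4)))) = -15534446.09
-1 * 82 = -82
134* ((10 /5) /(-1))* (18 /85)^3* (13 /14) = -10159344 /4298875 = -2.36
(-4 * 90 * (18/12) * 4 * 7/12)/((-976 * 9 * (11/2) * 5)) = 7/1342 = 0.01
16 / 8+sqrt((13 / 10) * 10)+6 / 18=7 / 3+sqrt(13)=5.94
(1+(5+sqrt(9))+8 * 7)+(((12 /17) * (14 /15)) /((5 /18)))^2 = 12756689 /180625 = 70.63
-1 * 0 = 0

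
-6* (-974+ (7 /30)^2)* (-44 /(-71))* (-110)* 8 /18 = -177047.76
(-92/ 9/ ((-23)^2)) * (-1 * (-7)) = -28/ 207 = -0.14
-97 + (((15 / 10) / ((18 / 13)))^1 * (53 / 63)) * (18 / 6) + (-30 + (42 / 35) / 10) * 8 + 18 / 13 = -27184351 / 81900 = -331.92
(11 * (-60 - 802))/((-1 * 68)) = 4741/34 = 139.44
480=480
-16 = -16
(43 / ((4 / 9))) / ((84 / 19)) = 2451 / 112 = 21.88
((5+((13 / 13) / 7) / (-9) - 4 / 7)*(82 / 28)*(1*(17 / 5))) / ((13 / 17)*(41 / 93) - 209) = -51057341 / 242473560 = -0.21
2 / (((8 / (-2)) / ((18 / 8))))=-9 / 8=-1.12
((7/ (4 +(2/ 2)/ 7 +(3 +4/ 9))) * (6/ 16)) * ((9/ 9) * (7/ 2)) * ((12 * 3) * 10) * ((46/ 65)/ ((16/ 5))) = 9585135/ 99424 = 96.41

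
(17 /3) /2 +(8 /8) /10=44 /15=2.93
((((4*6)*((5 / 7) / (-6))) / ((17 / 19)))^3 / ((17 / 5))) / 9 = -274360000 / 257829327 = -1.06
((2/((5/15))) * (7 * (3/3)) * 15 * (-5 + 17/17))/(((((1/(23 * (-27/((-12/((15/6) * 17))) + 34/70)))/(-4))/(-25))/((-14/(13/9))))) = 70189270200/13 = 5399174630.77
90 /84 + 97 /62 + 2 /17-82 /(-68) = 29213 /7378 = 3.96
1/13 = 0.08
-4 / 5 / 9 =-4 / 45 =-0.09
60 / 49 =1.22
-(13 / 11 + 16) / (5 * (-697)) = 189 / 38335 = 0.00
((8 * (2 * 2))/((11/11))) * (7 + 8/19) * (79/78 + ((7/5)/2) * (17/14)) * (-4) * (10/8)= -546328/247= -2211.85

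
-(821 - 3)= -818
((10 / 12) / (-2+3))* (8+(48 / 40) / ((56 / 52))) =319 / 42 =7.60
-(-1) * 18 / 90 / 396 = 1 / 1980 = 0.00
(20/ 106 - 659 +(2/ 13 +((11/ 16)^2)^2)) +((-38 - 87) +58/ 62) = -1095328551105/ 1399783424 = -782.50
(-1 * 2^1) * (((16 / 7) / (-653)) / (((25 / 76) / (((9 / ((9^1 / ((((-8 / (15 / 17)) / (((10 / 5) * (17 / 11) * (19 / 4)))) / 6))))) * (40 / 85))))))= -0.00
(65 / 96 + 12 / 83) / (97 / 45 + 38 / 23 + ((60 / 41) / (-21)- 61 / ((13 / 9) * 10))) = -1.69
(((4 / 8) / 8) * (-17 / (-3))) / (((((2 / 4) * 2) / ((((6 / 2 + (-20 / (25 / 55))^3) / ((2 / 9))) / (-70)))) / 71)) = 308440401 / 2240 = 137696.61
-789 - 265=-1054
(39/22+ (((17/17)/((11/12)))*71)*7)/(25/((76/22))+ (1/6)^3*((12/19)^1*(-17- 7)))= 35901/473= 75.90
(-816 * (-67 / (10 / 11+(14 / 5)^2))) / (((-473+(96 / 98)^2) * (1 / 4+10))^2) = 231127013532800 / 865874092117017041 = 0.00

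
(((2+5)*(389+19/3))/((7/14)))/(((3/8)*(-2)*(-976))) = 4151/549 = 7.56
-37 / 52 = -0.71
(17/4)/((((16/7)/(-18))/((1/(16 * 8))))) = -1071/4096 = -0.26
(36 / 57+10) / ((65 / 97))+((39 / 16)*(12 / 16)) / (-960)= 80247391 / 5058560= 15.86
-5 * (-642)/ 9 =1070/ 3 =356.67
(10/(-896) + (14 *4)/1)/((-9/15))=-41805/448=-93.31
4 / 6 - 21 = -20.33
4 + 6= 10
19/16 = 1.19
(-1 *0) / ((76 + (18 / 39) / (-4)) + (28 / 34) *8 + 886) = 0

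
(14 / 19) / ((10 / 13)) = 91 / 95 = 0.96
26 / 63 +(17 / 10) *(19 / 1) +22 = 34469 / 630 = 54.71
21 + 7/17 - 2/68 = 727/34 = 21.38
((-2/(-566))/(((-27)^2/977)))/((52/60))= 4885/893997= 0.01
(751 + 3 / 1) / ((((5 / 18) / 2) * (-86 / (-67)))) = 909324 / 215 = 4229.41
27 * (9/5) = 243/5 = 48.60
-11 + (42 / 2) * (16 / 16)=10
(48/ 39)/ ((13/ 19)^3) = 109744/ 28561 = 3.84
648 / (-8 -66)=-324 / 37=-8.76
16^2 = 256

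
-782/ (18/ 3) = -391/ 3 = -130.33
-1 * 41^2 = -1681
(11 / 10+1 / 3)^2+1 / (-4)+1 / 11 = 4691 / 2475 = 1.90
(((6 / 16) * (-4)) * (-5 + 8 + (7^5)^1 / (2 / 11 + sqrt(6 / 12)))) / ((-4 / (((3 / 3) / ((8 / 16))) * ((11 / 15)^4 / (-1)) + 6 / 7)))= 1976.58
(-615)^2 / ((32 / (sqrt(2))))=378225 * sqrt(2) / 32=16715.34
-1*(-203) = 203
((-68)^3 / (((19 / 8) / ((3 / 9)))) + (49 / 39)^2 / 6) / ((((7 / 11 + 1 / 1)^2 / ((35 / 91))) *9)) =-4629442777465 / 6573019752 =-704.31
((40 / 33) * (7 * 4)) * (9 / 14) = 240 / 11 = 21.82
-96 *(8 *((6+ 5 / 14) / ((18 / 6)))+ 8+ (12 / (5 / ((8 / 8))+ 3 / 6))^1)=-200576 / 77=-2604.88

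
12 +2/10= 61/5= 12.20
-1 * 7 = -7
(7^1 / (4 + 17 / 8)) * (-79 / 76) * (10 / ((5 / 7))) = -316 / 19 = -16.63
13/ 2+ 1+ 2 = 19/ 2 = 9.50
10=10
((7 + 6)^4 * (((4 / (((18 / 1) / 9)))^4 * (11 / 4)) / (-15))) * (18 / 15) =-2513368 / 25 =-100534.72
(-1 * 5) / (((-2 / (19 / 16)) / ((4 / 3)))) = 95 / 24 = 3.96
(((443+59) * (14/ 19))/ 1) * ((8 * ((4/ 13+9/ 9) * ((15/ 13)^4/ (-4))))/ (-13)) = 131.91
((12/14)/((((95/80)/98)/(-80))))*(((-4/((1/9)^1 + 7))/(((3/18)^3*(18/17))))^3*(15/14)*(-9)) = -1566581779800/19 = -82451672621.05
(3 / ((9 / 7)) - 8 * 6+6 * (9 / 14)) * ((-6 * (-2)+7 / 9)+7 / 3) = -119408 / 189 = -631.79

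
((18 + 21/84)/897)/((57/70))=2555/102258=0.02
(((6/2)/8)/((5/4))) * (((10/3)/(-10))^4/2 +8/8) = 163/540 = 0.30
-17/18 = -0.94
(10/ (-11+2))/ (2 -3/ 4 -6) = 40/ 171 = 0.23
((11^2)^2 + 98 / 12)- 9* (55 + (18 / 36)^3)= 339673 / 24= 14153.04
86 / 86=1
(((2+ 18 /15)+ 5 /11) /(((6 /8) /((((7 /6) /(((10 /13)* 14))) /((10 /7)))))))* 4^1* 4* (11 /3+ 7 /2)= 524342 /12375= 42.37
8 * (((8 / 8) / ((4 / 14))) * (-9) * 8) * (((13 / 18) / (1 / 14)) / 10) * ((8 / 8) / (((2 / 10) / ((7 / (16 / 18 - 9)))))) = 642096 / 73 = 8795.84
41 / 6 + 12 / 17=769 / 102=7.54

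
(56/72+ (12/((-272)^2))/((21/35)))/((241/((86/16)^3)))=10297508119/20540325888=0.50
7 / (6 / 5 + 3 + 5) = 0.76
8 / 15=0.53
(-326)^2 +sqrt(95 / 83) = sqrt(7885) / 83 +106276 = 106277.07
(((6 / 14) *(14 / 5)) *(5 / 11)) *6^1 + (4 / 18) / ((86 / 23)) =14185 / 4257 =3.33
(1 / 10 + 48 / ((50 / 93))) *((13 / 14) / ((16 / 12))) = 174291 / 2800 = 62.25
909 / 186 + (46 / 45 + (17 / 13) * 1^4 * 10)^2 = 4321523423 / 21217950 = 203.67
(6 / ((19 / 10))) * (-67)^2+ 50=270290 / 19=14225.79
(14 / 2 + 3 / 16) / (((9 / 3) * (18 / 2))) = 0.27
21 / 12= 7 / 4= 1.75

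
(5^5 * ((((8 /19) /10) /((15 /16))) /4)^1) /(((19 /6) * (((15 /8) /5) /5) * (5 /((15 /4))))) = 40000 /361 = 110.80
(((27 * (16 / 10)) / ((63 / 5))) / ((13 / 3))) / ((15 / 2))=48 / 455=0.11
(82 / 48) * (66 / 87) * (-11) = -4961 / 348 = -14.26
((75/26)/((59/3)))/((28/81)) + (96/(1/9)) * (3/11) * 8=890853147/472472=1885.52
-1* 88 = -88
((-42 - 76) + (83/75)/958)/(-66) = 770747/431100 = 1.79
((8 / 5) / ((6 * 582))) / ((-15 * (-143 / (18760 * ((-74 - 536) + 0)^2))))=558447680 / 374517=1491.11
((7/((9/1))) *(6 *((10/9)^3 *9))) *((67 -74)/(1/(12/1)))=-392000/81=-4839.51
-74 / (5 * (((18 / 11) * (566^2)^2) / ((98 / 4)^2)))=-977207 / 18473034012480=-0.00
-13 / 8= -1.62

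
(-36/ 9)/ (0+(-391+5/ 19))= 19/ 1856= 0.01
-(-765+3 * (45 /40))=6093 /8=761.62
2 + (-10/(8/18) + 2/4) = -20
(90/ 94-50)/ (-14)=2305/ 658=3.50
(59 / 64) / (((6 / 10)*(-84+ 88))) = 295 / 768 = 0.38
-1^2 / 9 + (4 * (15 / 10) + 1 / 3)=56 / 9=6.22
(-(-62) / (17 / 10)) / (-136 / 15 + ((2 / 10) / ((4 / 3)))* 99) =37200 / 5899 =6.31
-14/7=-2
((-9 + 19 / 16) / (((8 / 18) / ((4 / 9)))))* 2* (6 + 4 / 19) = -7375 / 76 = -97.04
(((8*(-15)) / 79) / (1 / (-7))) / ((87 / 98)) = 27440 / 2291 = 11.98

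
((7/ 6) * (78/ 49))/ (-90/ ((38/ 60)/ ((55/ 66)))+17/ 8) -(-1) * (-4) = -496932/ 123739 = -4.02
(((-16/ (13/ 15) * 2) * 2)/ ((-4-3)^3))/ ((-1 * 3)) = -320/ 4459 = -0.07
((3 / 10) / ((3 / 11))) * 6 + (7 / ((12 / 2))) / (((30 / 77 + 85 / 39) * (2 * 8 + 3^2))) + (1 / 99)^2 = 25021917307 / 3780735750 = 6.62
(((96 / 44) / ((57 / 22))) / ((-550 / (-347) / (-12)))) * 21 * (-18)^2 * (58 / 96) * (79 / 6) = -1803007836 / 5225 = -345073.27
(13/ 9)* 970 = 12610/ 9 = 1401.11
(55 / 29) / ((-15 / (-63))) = 231 / 29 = 7.97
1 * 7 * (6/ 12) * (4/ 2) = 7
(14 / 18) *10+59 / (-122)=8009 / 1098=7.29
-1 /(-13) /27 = 1 /351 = 0.00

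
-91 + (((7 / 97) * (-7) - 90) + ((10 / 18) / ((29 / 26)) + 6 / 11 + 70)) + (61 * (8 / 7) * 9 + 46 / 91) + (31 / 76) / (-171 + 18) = 517.47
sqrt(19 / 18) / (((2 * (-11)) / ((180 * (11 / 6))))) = -5 * sqrt(38) / 2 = -15.41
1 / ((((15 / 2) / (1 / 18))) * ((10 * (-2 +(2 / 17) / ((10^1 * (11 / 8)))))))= -187 / 502740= -0.00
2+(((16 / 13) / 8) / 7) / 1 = 184 / 91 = 2.02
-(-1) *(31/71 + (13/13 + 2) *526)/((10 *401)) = 112069/284710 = 0.39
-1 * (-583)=583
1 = 1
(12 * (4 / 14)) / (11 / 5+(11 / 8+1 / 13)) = 4160 / 4431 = 0.94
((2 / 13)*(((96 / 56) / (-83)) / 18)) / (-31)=4 / 702429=0.00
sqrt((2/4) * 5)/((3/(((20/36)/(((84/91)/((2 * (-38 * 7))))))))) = -8645 * sqrt(10)/162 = -168.75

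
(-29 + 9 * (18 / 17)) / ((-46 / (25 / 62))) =8275 / 48484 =0.17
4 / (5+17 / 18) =72 / 107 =0.67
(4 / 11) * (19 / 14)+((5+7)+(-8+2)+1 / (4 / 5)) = 2385 / 308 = 7.74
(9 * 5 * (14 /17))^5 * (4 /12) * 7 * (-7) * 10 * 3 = -48629390607000000 /1419857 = -34249498792.48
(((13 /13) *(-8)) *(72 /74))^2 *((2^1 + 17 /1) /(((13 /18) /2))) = 56733696 /17797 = 3187.82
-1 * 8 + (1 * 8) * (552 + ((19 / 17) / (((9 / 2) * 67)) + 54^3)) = 12958494424 / 10251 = 1264120.03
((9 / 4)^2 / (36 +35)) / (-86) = -81 / 97696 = -0.00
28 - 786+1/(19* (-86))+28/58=-35895741/47386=-757.52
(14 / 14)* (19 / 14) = 19 / 14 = 1.36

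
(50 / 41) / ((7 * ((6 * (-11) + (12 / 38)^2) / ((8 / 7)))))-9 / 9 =-4793851 / 4779411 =-1.00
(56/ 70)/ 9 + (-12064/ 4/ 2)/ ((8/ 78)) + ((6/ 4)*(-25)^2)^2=155556601/ 180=864203.34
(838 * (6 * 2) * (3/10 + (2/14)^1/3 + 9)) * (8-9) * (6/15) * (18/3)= -39479856/175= -225599.18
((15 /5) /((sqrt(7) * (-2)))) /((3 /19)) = -19 * sqrt(7) /14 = -3.59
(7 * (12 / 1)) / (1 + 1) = 42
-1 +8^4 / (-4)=-1025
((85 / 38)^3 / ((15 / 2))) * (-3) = -122825 / 27436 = -4.48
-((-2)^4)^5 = -1048576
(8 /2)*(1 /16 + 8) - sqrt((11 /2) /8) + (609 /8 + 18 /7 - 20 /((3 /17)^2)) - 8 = -271795 /504 - sqrt(11) /4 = -540.10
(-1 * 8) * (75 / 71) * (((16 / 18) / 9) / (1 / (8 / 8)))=-1600 / 1917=-0.83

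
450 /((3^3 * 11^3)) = 50 /3993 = 0.01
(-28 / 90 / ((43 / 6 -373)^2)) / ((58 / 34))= -952 / 698613625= -0.00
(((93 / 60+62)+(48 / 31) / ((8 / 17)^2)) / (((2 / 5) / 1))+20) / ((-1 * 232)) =-6087 / 7192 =-0.85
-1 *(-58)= 58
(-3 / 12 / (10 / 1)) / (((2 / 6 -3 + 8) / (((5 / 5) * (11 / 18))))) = -11 / 3840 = -0.00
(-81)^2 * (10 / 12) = 10935 / 2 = 5467.50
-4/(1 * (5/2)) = -8/5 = -1.60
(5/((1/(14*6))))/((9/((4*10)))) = 5600/3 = 1866.67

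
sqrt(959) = 30.97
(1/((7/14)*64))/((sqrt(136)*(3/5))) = 5*sqrt(34)/6528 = 0.00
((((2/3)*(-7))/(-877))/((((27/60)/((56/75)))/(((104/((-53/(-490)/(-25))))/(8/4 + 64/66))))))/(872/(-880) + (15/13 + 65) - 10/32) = -1026049024000/931061050443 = -1.10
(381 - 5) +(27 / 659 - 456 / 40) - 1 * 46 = 1049922 / 3295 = 318.64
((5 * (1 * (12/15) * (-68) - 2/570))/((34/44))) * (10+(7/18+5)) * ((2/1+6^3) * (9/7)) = -1471304890/969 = -1518374.50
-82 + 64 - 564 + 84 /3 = -554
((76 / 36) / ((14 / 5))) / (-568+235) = -95 / 41958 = -0.00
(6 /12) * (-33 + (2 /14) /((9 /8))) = -2071 /126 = -16.44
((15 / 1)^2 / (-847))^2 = 50625 / 717409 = 0.07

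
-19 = -19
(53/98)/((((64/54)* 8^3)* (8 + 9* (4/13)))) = 0.00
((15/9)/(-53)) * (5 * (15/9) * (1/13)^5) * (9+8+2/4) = -4375/354213522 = -0.00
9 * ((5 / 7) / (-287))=-45 / 2009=-0.02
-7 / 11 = -0.64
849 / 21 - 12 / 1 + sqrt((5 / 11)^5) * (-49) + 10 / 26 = 2622 / 91 - 1225 * sqrt(55) / 1331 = 21.99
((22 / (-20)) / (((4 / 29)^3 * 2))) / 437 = -0.48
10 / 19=0.53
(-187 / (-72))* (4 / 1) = 187 / 18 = 10.39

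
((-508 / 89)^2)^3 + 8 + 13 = 17196732065676325 / 496981290961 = 34602.37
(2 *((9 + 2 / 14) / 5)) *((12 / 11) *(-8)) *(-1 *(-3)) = -36864 / 385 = -95.75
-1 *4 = -4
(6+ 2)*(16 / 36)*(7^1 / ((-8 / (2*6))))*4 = -448 / 3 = -149.33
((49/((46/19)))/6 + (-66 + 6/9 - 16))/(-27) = 21517/7452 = 2.89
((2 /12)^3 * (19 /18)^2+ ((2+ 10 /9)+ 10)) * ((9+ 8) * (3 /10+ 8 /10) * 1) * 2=171652723 /349920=490.55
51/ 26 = 1.96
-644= -644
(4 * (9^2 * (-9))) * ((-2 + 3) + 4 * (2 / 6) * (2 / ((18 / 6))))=-5508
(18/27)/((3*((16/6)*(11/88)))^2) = 2/3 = 0.67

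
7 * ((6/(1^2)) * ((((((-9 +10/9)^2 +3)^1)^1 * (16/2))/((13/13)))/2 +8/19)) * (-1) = -10977.09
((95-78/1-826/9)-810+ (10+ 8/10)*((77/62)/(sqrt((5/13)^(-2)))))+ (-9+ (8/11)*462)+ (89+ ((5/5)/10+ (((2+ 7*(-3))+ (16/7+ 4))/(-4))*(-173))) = -514590257/507780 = -1013.41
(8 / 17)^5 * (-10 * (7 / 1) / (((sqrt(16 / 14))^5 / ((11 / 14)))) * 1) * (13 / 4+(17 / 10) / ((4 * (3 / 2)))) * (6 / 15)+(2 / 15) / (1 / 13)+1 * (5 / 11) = 361 / 165 -7313152 * sqrt(14) / 21297855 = 0.90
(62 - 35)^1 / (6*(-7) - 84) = -3 / 14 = -0.21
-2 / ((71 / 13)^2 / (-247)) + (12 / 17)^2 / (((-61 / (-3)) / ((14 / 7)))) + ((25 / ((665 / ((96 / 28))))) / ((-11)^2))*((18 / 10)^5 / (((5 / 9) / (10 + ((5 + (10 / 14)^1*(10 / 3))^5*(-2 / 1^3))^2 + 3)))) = 69544911.33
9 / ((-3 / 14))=-42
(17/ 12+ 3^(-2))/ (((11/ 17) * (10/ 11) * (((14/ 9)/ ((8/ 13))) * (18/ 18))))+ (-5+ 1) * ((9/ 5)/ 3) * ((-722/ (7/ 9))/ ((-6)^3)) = -8451/ 910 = -9.29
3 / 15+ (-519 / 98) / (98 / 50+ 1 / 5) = -19861 / 8820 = -2.25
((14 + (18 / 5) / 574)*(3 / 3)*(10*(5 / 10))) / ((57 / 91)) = 261287 / 2337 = 111.80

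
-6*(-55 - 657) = 4272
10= 10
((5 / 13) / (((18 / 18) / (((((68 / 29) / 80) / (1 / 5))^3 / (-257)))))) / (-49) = 24565 / 255532723264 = 0.00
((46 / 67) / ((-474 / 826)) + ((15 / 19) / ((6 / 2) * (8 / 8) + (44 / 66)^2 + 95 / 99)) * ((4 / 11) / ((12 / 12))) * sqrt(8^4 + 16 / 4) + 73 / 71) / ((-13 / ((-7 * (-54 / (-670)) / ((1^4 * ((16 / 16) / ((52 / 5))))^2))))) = -2485710864 / 3147350125 + 2122848 * sqrt(41) / 693785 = 18.80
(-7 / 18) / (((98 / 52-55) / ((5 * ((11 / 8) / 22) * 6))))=455 / 33144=0.01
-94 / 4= -47 / 2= -23.50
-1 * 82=-82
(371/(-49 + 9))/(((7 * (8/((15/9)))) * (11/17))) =-901/2112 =-0.43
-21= -21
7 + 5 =12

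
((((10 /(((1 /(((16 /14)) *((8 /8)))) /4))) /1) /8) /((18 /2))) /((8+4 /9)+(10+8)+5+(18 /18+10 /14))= 40 /2089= 0.02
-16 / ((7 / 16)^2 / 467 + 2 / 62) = -59297792 / 121071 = -489.78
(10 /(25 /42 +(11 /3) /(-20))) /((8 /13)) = 6825 /173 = 39.45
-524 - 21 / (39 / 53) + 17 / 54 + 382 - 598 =-768.22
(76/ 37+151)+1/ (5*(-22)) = 622893/ 4070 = 153.04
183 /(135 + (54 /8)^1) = 244 /189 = 1.29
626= 626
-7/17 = -0.41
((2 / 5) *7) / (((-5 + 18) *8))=7 / 260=0.03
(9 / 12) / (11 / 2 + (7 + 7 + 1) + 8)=1 / 38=0.03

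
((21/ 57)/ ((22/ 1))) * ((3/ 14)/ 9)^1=1/ 2508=0.00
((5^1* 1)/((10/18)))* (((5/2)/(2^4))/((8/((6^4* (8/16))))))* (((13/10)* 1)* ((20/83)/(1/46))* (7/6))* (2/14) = 363285/1328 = 273.56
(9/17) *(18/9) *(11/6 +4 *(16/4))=321/17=18.88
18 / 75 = 6 / 25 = 0.24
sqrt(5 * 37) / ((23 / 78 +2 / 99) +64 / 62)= 79794 * sqrt(185) / 107509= 10.10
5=5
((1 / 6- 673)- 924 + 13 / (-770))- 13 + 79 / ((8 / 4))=-1570.35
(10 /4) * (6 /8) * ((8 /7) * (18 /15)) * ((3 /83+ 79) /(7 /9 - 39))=-132840 /24983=-5.32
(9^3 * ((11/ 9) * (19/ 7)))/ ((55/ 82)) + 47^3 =3760003/ 35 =107428.66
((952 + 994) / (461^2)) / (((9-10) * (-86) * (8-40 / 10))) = 973 / 36553612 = 0.00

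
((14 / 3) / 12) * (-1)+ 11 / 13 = 107 / 234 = 0.46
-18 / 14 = -1.29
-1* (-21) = 21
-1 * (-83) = 83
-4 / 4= -1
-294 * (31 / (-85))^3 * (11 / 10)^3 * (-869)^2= 4401695793332607 / 307062500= 14334852.98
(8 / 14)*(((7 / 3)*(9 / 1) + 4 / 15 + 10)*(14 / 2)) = 1876 / 15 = 125.07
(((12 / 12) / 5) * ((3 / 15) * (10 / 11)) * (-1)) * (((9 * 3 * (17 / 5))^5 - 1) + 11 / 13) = -529708297191274 / 2234375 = -237072244.90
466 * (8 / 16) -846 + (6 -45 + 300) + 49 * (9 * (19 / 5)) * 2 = 14998 / 5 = 2999.60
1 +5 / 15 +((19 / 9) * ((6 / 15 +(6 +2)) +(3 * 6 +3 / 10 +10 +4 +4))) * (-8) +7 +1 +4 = -3708 / 5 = -741.60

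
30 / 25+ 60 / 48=49 / 20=2.45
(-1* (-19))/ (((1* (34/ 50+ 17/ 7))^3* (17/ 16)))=101828125/ 171051008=0.60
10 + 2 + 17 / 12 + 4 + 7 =293 / 12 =24.42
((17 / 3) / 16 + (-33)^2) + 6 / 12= 52313 / 48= 1089.85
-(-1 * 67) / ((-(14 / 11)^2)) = -8107 / 196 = -41.36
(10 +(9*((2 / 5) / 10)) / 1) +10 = 509 / 25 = 20.36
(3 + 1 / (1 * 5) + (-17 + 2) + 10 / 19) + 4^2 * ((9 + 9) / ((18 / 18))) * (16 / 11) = 425979 / 1045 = 407.64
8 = 8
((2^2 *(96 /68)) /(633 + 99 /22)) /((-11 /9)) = -576 /79475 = -0.01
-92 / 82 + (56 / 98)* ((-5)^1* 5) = -4422 / 287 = -15.41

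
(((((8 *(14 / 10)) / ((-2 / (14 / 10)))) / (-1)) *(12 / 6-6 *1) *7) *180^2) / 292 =-24357.70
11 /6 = 1.83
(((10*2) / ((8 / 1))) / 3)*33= 55 / 2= 27.50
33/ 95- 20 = -1867/ 95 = -19.65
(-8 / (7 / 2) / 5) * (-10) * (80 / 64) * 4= 160 / 7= 22.86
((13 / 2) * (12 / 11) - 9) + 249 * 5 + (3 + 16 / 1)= 1262.09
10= 10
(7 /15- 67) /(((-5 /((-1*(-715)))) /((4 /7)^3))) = 9133696 /5145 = 1775.26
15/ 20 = 3/ 4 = 0.75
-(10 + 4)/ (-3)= 4.67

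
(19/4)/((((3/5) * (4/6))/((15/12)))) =475/32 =14.84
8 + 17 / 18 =161 / 18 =8.94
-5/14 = -0.36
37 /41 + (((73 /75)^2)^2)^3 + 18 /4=15910591886478918743641597 /2597460865974426269531250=6.13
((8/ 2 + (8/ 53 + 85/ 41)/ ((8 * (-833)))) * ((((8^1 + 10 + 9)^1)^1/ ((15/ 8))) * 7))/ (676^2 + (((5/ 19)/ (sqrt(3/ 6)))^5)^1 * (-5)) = 4033471604817515625 * sqrt(2)/ 82769339526821373396435021928 + 18255779934792066559808019/ 20692334881705343349108755482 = 0.00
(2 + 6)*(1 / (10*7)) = 4 / 35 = 0.11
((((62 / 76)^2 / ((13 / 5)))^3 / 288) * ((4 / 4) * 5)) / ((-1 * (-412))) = 554689800625 / 784912671673049088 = 0.00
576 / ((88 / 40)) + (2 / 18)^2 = 233291 / 891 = 261.83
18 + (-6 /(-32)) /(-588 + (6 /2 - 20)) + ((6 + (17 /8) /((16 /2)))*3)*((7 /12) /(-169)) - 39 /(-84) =3371138131 /183223040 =18.40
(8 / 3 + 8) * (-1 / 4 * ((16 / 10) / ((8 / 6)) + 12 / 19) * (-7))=3248 / 95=34.19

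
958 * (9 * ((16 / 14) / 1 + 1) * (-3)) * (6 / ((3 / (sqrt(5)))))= -775980 * sqrt(5) / 7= -247877.72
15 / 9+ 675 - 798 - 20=-424 / 3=-141.33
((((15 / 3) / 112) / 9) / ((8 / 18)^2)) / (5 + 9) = 0.00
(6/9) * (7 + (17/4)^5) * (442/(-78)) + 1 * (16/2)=-8074187/1536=-5256.63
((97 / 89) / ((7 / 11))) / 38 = 1067 / 23674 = 0.05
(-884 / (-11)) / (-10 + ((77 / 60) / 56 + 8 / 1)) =-32640 / 803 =-40.65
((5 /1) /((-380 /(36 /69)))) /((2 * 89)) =-3 /77786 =-0.00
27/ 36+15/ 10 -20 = -71/ 4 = -17.75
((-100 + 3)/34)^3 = -912673/39304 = -23.22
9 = 9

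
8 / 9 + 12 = 116 / 9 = 12.89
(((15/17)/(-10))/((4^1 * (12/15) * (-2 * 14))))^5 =759375/819944874076832530432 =0.00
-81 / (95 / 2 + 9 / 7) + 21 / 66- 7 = -125349 / 15026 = -8.34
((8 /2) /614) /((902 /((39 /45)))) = 13 /2076855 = 0.00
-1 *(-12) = 12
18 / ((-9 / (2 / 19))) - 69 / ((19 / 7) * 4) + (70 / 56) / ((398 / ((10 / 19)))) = -6.56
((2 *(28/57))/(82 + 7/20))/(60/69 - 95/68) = -350336/15490035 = -0.02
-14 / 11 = -1.27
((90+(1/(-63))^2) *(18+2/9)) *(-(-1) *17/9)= 995904268/321489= 3097.79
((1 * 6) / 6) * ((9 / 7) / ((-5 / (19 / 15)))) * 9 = -513 / 175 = -2.93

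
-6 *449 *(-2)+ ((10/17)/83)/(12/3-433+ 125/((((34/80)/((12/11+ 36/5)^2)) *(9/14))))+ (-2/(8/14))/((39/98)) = 1111068977670979/206548914039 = 5379.21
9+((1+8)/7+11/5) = 12.49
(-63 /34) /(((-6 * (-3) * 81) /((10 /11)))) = -35 /30294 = -0.00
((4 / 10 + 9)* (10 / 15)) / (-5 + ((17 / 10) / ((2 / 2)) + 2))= -188 / 39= -4.82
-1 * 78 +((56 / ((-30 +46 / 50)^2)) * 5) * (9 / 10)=-41067762 / 528529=-77.70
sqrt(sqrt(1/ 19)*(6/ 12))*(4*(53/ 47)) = 106*19^(3/ 4)*sqrt(2)/ 893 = 1.53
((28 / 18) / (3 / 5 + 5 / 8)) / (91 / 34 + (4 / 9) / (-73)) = 198560 / 417557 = 0.48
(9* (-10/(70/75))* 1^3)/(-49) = 1.97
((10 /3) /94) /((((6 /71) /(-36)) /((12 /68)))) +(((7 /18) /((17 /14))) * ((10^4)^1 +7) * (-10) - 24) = -230652964 /7191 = -32075.23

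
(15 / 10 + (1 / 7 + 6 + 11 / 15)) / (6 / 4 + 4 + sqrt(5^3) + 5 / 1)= -1759 / 295 + 3518 * sqrt(5) / 1239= 0.39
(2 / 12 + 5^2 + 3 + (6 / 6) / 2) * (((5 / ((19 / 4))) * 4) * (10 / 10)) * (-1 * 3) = -6880 / 19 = -362.11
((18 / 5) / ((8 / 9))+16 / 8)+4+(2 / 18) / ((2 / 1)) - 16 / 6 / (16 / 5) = 1669 / 180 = 9.27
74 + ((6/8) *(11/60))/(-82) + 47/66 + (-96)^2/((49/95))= 190325062133/10607520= 17942.47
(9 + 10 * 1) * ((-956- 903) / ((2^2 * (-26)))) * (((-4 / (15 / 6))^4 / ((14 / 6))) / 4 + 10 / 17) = 130380679 / 297500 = 438.25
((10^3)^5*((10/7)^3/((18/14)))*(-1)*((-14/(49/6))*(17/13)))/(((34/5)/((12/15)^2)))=6400000000000000000/13377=478433131494355.98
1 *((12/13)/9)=4/39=0.10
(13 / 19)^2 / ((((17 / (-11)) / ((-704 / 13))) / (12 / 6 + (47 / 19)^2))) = 295069632 / 2215457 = 133.19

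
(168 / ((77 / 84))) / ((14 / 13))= 1872 / 11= 170.18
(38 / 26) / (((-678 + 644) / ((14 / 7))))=-19 / 221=-0.09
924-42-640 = 242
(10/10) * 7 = 7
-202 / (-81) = 202 / 81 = 2.49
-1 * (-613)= 613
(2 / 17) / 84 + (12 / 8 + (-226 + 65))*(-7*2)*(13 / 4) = 10363355 / 1428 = 7257.25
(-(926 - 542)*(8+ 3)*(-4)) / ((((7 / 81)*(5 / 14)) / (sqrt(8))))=5474304*sqrt(2) / 5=1548366.99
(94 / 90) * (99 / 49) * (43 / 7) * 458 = 5936.91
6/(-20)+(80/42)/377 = -23351/79170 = -0.29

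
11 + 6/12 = 23/2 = 11.50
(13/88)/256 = 13/22528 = 0.00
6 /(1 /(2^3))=48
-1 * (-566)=566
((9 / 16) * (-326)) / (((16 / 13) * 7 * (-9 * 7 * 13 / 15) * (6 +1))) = 2445 / 43904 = 0.06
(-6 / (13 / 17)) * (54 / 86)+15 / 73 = -192657 / 40807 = -4.72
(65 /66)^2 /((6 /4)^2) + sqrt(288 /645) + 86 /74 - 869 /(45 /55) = -384583019 /362637 + 4*sqrt(1290) /215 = -1059.85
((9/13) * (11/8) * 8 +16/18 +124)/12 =15503/1404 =11.04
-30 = -30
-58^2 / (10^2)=-841 / 25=-33.64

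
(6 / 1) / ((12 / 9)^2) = 27 / 8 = 3.38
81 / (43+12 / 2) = 81 / 49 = 1.65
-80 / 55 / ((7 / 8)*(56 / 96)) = -2.85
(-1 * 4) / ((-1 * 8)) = 0.50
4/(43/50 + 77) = 200/3893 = 0.05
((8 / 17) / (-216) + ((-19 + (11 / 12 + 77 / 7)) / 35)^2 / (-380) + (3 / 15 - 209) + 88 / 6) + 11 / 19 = -26467961363 / 136745280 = -193.56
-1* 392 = -392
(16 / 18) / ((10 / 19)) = 76 / 45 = 1.69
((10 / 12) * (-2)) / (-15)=1 / 9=0.11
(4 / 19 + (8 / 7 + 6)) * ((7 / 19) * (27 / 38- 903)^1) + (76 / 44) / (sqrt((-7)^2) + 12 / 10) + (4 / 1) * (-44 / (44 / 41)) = -8068288164 / 3093409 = -2608.22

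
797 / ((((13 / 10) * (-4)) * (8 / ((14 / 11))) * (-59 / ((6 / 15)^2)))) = 5579 / 84370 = 0.07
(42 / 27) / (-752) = -7 / 3384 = -0.00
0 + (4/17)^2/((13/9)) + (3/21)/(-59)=55715/1551641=0.04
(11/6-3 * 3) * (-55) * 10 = 3941.67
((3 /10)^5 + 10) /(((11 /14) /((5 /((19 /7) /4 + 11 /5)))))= 49011907 /2216500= 22.11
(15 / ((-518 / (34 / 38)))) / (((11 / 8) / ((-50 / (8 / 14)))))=12750 / 7733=1.65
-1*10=-10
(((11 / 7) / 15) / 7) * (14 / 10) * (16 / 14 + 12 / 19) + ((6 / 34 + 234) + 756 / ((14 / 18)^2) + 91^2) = 11591213582 / 1187025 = 9764.93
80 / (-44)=-20 / 11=-1.82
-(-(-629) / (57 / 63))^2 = -174477681 / 361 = -483317.68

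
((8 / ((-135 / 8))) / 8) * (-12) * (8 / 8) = 32 / 45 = 0.71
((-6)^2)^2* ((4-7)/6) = -648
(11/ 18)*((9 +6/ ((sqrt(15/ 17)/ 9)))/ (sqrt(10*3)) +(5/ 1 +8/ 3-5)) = 11*sqrt(30)/ 60 +44/ 27 +11*sqrt(34)/ 10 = 9.05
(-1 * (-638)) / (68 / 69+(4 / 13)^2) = 3719859 / 6298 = 590.64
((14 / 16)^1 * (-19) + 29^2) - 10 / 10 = 6587 / 8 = 823.38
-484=-484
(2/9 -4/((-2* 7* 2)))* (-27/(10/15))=-207/14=-14.79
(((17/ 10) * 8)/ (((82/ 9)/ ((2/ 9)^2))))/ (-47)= -136/ 86715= -0.00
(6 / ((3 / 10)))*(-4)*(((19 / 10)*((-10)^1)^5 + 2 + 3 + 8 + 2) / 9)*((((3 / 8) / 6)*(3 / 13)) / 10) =189985 / 78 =2435.71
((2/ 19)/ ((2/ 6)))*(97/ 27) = 194/ 171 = 1.13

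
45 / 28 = 1.61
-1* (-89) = 89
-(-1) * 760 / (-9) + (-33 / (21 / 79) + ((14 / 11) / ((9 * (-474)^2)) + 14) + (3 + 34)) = -12268208255 / 77850234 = -157.59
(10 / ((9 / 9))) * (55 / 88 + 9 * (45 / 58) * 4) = 33125 / 116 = 285.56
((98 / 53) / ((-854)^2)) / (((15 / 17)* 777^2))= 17 / 3571896218310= 0.00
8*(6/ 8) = 6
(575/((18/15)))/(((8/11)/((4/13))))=31625/156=202.72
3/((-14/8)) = -12/7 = -1.71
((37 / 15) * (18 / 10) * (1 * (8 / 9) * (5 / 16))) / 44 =0.03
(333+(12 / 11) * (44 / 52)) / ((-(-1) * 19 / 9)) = 39069 / 247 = 158.17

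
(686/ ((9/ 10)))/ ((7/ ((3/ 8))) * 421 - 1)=6860/ 70719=0.10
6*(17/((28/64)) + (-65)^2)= 179082/7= 25583.14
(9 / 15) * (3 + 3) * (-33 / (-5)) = 594 / 25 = 23.76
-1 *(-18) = 18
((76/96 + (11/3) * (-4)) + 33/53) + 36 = 9645/424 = 22.75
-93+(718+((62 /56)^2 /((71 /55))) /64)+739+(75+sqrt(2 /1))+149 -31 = sqrt(2)+5546859127 /3562496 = 1558.43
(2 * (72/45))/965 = 16/4825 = 0.00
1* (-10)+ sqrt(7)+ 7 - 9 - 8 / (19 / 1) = -236 / 19+ sqrt(7) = -9.78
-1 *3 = -3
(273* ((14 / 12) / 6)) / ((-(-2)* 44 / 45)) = 9555 / 352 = 27.14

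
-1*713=-713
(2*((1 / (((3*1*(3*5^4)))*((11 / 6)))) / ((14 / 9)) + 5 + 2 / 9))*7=73.11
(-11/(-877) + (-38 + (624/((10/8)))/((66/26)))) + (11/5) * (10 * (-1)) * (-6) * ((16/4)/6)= 11897987/48235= 246.67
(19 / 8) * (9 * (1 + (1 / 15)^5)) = 1803518 / 84375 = 21.38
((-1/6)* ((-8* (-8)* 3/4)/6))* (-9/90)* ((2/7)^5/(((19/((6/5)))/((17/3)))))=2176/23949975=0.00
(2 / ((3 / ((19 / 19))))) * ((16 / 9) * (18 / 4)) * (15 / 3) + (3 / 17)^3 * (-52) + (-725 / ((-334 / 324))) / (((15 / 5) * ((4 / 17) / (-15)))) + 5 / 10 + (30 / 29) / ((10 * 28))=-29816320365221 / 1998667356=-14918.10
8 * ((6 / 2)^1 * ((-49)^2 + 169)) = 61680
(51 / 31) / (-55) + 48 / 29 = 80361 / 49445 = 1.63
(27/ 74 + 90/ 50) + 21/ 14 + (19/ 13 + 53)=139794/ 2405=58.13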